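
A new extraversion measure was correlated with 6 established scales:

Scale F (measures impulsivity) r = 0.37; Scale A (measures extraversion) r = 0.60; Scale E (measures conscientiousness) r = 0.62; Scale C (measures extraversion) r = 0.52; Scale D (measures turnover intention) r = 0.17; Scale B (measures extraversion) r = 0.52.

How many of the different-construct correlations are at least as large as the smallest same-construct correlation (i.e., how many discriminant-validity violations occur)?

1

Convergent (same construct = extraversion): Scale A, Scale C, Scale B.
Smallest convergent = 0.52. Discriminant values: 0.37, 0.62, 0.17; count ≥ 0.52 → 1.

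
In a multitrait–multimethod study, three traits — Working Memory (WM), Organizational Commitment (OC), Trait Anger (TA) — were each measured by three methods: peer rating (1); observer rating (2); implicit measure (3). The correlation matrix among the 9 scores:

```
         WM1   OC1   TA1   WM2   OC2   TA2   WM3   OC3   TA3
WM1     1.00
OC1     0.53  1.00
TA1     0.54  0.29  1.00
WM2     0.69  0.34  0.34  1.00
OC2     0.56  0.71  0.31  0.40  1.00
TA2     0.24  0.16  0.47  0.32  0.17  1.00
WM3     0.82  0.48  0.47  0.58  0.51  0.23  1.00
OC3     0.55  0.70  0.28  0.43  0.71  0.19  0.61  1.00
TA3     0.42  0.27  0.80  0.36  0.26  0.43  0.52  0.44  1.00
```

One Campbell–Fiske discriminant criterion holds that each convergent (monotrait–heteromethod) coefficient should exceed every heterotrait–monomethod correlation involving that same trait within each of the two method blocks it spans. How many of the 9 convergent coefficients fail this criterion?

3

Convergent coefficients and their comparison sets:
WM (methods 1·2): 0.69 vs {0.53, 0.40, 0.54, 0.32} → pass.
WM (methods 1·3): 0.82 vs {0.53, 0.61, 0.54, 0.52} → pass.
WM (methods 2·3): 0.58 vs {0.40, 0.61, 0.32, 0.52} → fail.
OC (methods 1·2): 0.71 vs {0.53, 0.40, 0.29, 0.17} → pass.
OC (methods 1·3): 0.70 vs {0.53, 0.61, 0.29, 0.44} → pass.
OC (methods 2·3): 0.71 vs {0.40, 0.61, 0.17, 0.44} → pass.
TA (methods 1·2): 0.47 vs {0.54, 0.32, 0.29, 0.17} → fail.
TA (methods 1·3): 0.80 vs {0.54, 0.52, 0.29, 0.44} → pass.
TA (methods 2·3): 0.43 vs {0.32, 0.52, 0.17, 0.44} → fail.
3 of 9 fail.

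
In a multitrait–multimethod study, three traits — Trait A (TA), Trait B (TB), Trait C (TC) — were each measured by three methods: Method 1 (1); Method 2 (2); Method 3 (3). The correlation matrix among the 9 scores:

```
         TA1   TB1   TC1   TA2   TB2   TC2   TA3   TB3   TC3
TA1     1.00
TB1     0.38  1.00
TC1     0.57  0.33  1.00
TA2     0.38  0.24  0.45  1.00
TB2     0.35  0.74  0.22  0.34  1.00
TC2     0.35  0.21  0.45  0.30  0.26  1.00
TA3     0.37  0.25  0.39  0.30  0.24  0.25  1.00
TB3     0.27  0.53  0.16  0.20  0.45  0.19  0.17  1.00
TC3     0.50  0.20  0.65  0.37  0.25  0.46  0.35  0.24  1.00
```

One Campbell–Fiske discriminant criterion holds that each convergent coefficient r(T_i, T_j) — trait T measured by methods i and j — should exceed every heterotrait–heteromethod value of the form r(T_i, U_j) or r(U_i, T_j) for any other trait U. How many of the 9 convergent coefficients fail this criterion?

Each convergent coefficient versus the relevant comparison correlations:
TA (methods 1·2): 0.38 vs {0.35, 0.24, 0.35, 0.45} → fail.
TA (methods 1·3): 0.37 vs {0.27, 0.25, 0.50, 0.39} → fail.
TA (methods 2·3): 0.30 vs {0.20, 0.24, 0.37, 0.25} → fail.
TB (methods 1·2): 0.74 vs {0.24, 0.35, 0.21, 0.22} → pass.
TB (methods 1·3): 0.53 vs {0.25, 0.27, 0.20, 0.16} → pass.
TB (methods 2·3): 0.45 vs {0.24, 0.20, 0.25, 0.19} → pass.
TC (methods 1·2): 0.45 vs {0.45, 0.35, 0.22, 0.21} → fail.
TC (methods 1·3): 0.65 vs {0.39, 0.50, 0.16, 0.20} → pass.
TC (methods 2·3): 0.46 vs {0.25, 0.37, 0.19, 0.25} → pass.
4 of 9 fail.

4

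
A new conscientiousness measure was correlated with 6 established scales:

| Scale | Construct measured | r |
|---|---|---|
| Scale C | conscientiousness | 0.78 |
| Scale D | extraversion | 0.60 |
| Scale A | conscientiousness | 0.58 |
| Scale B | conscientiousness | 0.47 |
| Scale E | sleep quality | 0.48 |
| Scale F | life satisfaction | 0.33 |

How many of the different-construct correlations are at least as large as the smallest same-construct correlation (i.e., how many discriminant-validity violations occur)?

Convergent (same construct = conscientiousness): Scale C, Scale A, Scale B.
Smallest convergent = 0.47. Discriminant values: 0.60, 0.48, 0.33; count ≥ 0.47 → 2.

2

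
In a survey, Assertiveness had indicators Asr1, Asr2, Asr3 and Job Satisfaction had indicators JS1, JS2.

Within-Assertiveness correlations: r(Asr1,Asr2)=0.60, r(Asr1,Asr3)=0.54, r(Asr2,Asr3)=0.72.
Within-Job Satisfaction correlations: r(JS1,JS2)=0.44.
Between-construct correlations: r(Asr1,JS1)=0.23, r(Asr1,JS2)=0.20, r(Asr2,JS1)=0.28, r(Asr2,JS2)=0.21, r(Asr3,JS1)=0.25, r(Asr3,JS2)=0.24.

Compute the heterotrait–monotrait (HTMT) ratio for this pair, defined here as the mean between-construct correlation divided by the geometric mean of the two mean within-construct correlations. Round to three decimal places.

Mean between = 1.41/6 = 0.2350.
Mean within-Asr = 1.86/3 = 0.6200; mean within-JS = 0.44/1 = 0.4400.
Geometric mean = √(0.6200 × 0.4400) = 0.5223.
HTMT = 0.2350 / 0.5223 = 0.450.

0.450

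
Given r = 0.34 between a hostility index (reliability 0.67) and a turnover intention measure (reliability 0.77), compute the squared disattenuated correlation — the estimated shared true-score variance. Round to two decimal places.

0.22

Disattenuated r = 0.34 / √(0.67 × 0.77) = 0.34 / 0.7183 = 0.4733.
Shared true-score variance = 0.4733² = 0.2240 ≈ 0.22.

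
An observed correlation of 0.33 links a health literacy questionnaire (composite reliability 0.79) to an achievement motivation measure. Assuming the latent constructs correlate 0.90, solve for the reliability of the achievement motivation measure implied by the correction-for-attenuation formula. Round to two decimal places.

0.17

r_true = r_obs / √(r_xx · r_yy) ⇒ 0.90 = 0.33 / √(0.79 · r_yy).
√(0.79 · r_yy) = 0.33 / 0.90 = 0.3667; 0.79 · r_yy = 0.1345; r_yy = 0.1345 / 0.79 ≈ 0.17.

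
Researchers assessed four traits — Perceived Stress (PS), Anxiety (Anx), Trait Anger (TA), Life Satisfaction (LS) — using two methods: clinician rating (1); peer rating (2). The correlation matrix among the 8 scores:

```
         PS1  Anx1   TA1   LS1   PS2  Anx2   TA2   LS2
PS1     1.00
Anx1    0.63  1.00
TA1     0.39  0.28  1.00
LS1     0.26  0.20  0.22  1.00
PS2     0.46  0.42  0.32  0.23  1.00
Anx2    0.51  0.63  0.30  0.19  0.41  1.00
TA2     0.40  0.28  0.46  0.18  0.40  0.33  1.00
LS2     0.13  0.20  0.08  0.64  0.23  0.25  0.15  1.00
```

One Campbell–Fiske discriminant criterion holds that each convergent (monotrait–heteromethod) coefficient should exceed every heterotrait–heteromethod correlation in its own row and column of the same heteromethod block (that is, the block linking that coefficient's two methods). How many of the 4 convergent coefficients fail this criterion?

1

Checking each validity diagonal entry against its comparison values:
PS (methods 1·2): 0.46 vs {0.51, 0.42, 0.40, 0.32, 0.13, 0.23} → fail.
Anx (methods 1·2): 0.63 vs {0.42, 0.51, 0.28, 0.30, 0.20, 0.19} → pass.
TA (methods 1·2): 0.46 vs {0.32, 0.40, 0.30, 0.28, 0.08, 0.18} → pass.
LS (methods 1·2): 0.64 vs {0.23, 0.13, 0.19, 0.20, 0.18, 0.08} → pass.
1 of 4 fail.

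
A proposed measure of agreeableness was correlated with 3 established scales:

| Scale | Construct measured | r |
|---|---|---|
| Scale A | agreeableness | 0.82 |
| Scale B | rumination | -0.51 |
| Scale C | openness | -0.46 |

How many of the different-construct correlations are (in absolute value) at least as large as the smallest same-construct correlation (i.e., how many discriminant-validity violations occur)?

Convergent (same construct = agreeableness): Scale A.
Smallest convergent = 0.82. Discriminant |r|: 0.51, 0.46; count ≥ 0.82 → 0.

0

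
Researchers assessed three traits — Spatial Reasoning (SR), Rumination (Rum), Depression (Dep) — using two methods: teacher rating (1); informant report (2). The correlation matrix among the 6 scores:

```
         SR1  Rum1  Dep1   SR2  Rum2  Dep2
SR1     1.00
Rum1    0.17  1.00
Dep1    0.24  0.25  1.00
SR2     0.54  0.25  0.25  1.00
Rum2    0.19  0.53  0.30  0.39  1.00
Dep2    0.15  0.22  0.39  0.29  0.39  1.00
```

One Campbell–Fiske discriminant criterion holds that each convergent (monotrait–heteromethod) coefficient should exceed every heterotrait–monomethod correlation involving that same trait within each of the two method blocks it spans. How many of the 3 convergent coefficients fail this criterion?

Each convergent coefficient versus the relevant comparison correlations:
SR (methods 1·2): 0.54 vs {0.17, 0.39, 0.24, 0.29} → pass.
Rum (methods 1·2): 0.53 vs {0.17, 0.39, 0.25, 0.39} → pass.
Dep (methods 1·2): 0.39 vs {0.24, 0.29, 0.25, 0.39} → fail.
1 of 3 fail.

1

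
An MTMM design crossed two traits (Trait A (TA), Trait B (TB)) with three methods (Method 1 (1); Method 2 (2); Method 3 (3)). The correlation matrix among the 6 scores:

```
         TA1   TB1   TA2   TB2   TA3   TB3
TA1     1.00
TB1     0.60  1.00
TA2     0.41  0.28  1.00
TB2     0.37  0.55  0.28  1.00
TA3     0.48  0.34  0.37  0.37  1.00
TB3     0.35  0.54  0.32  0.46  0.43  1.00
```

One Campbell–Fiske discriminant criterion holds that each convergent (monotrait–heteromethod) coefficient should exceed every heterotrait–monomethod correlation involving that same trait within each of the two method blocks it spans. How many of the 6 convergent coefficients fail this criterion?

Each convergent coefficient versus the relevant comparison correlations:
TA (methods 1·2): 0.41 vs {0.60, 0.28} → fail.
TA (methods 1·3): 0.48 vs {0.60, 0.43} → fail.
TA (methods 2·3): 0.37 vs {0.28, 0.43} → fail.
TB (methods 1·2): 0.55 vs {0.60, 0.28} → fail.
TB (methods 1·3): 0.54 vs {0.60, 0.43} → fail.
TB (methods 2·3): 0.46 vs {0.28, 0.43} → pass.
5 of 6 fail.

5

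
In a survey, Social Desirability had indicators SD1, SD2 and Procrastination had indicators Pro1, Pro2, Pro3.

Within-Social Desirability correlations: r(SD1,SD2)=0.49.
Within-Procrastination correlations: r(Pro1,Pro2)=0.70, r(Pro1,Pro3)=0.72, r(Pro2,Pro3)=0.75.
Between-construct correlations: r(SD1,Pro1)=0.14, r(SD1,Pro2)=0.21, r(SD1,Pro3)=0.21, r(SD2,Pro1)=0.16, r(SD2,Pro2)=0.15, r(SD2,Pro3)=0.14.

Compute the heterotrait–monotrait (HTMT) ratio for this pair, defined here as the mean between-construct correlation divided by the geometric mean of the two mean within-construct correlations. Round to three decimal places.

Between-construct mean = 1.01/6 = 0.1683.
Mean within-SD = 0.49/1 = 0.4900; mean within-Pro = 2.17/3 = 0.7233.
Geometric mean = √(0.4900 × 0.7233) = 0.5953.
HTMT = 0.1683 / 0.5953 = 0.283.

0.283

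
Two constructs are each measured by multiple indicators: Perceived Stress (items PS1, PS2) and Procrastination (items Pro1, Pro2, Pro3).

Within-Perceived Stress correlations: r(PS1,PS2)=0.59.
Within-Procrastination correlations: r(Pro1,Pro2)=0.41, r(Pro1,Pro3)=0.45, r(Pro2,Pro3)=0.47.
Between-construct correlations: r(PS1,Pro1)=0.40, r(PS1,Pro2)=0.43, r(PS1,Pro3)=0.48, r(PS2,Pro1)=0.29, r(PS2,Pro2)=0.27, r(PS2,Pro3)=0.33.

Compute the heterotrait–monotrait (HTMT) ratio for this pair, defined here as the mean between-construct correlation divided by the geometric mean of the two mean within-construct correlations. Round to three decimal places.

0.717

Between-construct mean = 2.20/6 = 0.3667.
Mean within-PS = 0.59/1 = 0.5900; mean within-Pro = 1.33/3 = 0.4433.
Geometric mean = √(0.5900 × 0.4433) = 0.5114.
HTMT = 0.3667 / 0.5114 = 0.717.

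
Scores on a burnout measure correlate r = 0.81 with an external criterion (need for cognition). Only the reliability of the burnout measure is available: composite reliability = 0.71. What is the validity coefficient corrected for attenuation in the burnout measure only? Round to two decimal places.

0.96

Single correction: r_c = r_obs / √r_xx = 0.81 / √0.71 = 0.81 / 0.8426 ≈ 0.96.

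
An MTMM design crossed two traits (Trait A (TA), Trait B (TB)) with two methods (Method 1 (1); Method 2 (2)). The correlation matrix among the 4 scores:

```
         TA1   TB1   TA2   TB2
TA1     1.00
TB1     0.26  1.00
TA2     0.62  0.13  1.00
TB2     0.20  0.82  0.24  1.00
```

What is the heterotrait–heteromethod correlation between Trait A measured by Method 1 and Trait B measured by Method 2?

Different traits and methods: r(TA1, TB2) = 0.20.

0.20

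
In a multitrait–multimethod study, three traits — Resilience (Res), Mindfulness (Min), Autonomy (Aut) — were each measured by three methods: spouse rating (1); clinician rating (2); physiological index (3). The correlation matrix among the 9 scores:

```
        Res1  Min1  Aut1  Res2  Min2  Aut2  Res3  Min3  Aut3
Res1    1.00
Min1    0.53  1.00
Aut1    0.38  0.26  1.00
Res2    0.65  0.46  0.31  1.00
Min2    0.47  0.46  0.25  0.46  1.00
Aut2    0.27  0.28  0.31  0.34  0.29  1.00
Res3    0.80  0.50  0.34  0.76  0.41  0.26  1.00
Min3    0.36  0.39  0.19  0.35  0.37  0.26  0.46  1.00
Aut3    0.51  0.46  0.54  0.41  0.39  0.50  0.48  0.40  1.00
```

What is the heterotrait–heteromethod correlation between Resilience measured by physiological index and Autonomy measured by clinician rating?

0.26

Different traits and methods: r(Res3, Aut2) = 0.26.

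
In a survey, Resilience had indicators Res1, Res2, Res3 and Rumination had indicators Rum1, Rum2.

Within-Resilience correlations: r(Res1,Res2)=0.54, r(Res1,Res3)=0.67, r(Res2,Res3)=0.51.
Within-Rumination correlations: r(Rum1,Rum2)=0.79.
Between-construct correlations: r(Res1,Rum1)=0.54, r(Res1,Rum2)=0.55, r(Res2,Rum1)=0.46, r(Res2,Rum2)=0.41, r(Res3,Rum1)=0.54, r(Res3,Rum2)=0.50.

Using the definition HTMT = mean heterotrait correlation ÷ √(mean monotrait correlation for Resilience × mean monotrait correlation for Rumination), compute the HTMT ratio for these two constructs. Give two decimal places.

0.74

Mean heterotrait r = 3.00/6 = 0.5000.
Mean within-Res = 1.72/3 = 0.5733; mean within-Rum = 0.79/1 = 0.7900.
Geometric mean = √(0.5733 × 0.7900) = 0.6730.
HTMT = 0.5000 / 0.6730 = 0.74.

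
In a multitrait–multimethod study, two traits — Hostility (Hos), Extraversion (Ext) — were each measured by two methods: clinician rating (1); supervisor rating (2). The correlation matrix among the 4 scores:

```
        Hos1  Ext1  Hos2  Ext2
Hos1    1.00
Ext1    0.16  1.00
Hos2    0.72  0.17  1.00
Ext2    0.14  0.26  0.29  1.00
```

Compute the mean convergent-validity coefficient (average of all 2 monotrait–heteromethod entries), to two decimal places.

Convergent values: 0.72, 0.26; mean = 0.98/2 = 0.49.

0.49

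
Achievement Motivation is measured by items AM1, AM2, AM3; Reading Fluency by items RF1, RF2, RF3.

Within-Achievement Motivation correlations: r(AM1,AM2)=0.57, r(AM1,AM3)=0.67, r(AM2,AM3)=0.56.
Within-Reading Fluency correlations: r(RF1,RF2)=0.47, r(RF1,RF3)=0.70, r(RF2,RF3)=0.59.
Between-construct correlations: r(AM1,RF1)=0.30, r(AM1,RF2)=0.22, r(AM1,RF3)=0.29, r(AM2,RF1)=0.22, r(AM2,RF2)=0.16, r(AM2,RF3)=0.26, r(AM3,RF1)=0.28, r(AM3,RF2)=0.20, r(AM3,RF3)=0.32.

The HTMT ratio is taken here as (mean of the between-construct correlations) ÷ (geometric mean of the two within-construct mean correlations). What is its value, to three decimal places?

Mean heterotrait r = 2.25/9 = 0.2500.
Mean within-AM = 1.80/3 = 0.6000; mean within-RF = 1.76/3 = 0.5867.
Geometric mean = √(0.6000 × 0.5867) = 0.5933.
HTMT = 0.2500 / 0.5933 = 0.421.

0.421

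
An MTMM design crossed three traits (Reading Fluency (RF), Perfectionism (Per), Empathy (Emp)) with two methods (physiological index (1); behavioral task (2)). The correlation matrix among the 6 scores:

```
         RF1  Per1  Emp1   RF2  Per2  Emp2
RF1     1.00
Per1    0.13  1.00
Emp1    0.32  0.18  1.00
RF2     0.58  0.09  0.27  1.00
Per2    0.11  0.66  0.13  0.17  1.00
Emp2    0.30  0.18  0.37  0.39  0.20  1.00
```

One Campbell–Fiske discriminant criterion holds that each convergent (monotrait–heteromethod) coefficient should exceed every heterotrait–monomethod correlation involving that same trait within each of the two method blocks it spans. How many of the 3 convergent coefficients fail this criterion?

Each convergent coefficient versus the relevant comparison correlations:
RF (methods 1·2): 0.58 vs {0.13, 0.17, 0.32, 0.39} → pass.
Per (methods 1·2): 0.66 vs {0.13, 0.17, 0.18, 0.20} → pass.
Emp (methods 1·2): 0.37 vs {0.32, 0.39, 0.18, 0.20} → fail.
1 of 3 fail.

1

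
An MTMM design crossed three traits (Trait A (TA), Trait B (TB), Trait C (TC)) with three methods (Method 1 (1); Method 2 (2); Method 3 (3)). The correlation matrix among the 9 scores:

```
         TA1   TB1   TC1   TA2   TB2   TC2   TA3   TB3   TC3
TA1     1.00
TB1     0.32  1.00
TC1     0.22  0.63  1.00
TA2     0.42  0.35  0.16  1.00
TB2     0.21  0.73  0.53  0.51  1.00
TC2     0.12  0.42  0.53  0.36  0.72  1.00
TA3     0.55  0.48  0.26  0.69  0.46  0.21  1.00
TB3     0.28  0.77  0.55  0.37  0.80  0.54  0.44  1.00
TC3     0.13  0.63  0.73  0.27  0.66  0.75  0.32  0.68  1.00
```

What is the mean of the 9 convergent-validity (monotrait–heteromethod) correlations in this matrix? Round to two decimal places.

Convergent values: 0.42, 0.55, 0.69, 0.73, 0.77, 0.80, 0.53, 0.73, 0.75; mean = 5.97/9 = 0.66.

0.66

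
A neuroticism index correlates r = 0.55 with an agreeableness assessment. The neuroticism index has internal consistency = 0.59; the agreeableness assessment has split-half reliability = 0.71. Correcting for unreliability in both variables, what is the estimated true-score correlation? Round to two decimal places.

r_true = r_obs / √(r_xx · r_yy) = 0.55 / √(0.59 × 0.71) = 0.55 / √0.4189 = 0.55 / 0.6472 ≈ 0.85.

0.85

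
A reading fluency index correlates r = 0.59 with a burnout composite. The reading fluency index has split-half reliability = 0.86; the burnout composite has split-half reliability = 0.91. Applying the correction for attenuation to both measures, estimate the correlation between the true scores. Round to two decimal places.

0.67

r_true = r_obs / √(r_xx · r_yy) = 0.59 / √(0.86 × 0.91) = 0.59 / √0.7826 = 0.59 / 0.8846 ≈ 0.67.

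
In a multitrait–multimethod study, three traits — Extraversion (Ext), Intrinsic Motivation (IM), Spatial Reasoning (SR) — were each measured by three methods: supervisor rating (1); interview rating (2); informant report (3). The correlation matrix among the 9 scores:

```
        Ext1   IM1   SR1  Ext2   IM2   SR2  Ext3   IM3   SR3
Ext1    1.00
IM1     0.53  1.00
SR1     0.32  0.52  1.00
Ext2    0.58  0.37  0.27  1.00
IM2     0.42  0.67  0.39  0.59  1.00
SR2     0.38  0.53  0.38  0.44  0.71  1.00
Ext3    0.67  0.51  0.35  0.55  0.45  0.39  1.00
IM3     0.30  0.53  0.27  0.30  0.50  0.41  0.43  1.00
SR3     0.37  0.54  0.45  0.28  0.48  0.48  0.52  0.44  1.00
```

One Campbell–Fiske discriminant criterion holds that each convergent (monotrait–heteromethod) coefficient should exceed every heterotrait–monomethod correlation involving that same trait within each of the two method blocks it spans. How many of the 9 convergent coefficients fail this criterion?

8

Convergent coefficients and their comparison sets:
Ext (methods 1·2): 0.58 vs {0.53, 0.59, 0.32, 0.44} → fail.
Ext (methods 1·3): 0.67 vs {0.53, 0.43, 0.32, 0.52} → pass.
Ext (methods 2·3): 0.55 vs {0.59, 0.43, 0.44, 0.52} → fail.
IM (methods 1·2): 0.67 vs {0.53, 0.59, 0.52, 0.71} → fail.
IM (methods 1·3): 0.53 vs {0.53, 0.43, 0.52, 0.44} → fail.
IM (methods 2·3): 0.50 vs {0.59, 0.43, 0.71, 0.44} → fail.
SR (methods 1·2): 0.38 vs {0.32, 0.44, 0.52, 0.71} → fail.
SR (methods 1·3): 0.45 vs {0.32, 0.52, 0.52, 0.44} → fail.
SR (methods 2·3): 0.48 vs {0.44, 0.52, 0.71, 0.44} → fail.
8 of 9 fail.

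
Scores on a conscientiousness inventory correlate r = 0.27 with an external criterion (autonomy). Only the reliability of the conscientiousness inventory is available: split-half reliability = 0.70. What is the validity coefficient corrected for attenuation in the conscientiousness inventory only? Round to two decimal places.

0.32

Single correction: r_c = r_obs / √r_xx = 0.27 / √0.70 = 0.27 / 0.8367 ≈ 0.32.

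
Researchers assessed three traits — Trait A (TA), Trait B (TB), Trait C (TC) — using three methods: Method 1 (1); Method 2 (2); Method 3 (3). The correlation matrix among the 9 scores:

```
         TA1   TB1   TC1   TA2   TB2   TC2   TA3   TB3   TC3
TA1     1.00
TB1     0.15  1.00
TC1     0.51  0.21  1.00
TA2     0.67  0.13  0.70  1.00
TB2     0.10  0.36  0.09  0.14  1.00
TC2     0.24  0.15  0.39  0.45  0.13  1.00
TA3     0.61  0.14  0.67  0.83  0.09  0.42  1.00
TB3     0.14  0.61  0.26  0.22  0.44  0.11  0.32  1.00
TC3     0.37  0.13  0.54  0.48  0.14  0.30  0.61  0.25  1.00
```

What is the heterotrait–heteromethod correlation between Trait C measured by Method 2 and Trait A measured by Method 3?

Different traits and methods: r(TC2, TA3) = 0.42.

0.42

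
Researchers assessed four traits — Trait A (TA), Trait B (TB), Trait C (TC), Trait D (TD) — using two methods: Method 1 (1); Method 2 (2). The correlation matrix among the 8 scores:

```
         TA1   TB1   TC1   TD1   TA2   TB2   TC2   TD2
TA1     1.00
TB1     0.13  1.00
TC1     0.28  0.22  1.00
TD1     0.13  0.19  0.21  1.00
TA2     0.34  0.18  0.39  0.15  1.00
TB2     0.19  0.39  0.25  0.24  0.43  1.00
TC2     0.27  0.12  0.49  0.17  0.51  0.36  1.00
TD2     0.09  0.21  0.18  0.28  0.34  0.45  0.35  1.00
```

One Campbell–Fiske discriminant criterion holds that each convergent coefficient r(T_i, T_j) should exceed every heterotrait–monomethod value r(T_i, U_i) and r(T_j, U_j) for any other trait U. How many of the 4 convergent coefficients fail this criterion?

4

Checking each validity diagonal entry against its comparison values:
TA (methods 1·2): 0.34 vs {0.13, 0.43, 0.28, 0.51, 0.13, 0.34} → fail.
TB (methods 1·2): 0.39 vs {0.13, 0.43, 0.22, 0.36, 0.19, 0.45} → fail.
TC (methods 1·2): 0.49 vs {0.28, 0.51, 0.22, 0.36, 0.21, 0.35} → fail.
TD (methods 1·2): 0.28 vs {0.13, 0.34, 0.19, 0.45, 0.21, 0.35} → fail.
4 of 4 fail.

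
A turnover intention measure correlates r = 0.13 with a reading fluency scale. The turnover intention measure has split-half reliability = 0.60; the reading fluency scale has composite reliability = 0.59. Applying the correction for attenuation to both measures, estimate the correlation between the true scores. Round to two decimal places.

0.22

r_true = r_obs / √(r_xx · r_yy) = 0.13 / √(0.60 × 0.59) = 0.13 / √0.3540 = 0.13 / 0.5950 ≈ 0.22.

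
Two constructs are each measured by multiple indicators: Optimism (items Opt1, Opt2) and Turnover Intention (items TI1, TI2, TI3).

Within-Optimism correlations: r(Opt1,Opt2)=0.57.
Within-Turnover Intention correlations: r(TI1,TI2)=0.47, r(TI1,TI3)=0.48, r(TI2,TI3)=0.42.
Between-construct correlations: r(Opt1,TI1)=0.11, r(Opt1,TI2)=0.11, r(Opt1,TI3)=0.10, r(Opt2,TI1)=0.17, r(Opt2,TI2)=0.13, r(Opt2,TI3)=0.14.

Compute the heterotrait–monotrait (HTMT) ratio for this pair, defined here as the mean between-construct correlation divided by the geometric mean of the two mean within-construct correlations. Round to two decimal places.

0.25

Between-construct mean = 0.76/6 = 0.1267.
Mean within-Opt = 0.57/1 = 0.5700; mean within-TI = 1.37/3 = 0.4567.
Geometric mean = √(0.5700 × 0.4567) = 0.5102.
HTMT = 0.1267 / 0.5102 = 0.25.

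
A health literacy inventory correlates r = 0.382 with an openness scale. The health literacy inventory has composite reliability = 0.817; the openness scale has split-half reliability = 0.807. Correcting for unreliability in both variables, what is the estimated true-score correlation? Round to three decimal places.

r_true = r_obs / √(r_xx · r_yy) = 0.382 / √(0.817 × 0.807) = 0.382 / √0.659319 = 0.382 / 0.8120 ≈ 0.470.

0.470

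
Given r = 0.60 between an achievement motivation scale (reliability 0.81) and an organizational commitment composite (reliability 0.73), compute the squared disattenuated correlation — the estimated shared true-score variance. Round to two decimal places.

0.61

Disattenuated r = 0.60 / √(0.81 × 0.73) = 0.60 / 0.7690 = 0.7802.
Shared true-score variance = 0.7802² = 0.6087 ≈ 0.61.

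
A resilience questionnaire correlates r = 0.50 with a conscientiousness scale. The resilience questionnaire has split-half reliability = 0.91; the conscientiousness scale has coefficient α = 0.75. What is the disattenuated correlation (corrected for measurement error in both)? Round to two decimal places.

0.61

r_true = r_obs / √(r_xx · r_yy) = 0.50 / √(0.91 × 0.75) = 0.50 / √0.6825 = 0.50 / 0.8261 ≈ 0.61.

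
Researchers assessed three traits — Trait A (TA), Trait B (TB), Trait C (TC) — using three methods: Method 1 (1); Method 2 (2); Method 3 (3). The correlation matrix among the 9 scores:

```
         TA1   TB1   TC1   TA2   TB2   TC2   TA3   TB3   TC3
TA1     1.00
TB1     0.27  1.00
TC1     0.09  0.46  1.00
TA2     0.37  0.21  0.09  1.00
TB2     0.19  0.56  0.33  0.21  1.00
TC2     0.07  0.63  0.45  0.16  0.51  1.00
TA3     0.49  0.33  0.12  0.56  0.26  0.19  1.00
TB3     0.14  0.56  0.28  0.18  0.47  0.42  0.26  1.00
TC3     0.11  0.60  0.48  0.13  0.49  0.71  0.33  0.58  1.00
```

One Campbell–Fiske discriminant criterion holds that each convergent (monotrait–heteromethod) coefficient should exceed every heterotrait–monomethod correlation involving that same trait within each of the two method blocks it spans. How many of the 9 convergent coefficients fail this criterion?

4

Convergent coefficients and their comparison sets:
TA (methods 1·2): 0.37 vs {0.27, 0.21, 0.09, 0.16} → pass.
TA (methods 1·3): 0.49 vs {0.27, 0.26, 0.09, 0.33} → pass.
TA (methods 2·3): 0.56 vs {0.21, 0.26, 0.16, 0.33} → pass.
TB (methods 1·2): 0.56 vs {0.27, 0.21, 0.46, 0.51} → pass.
TB (methods 1·3): 0.56 vs {0.27, 0.26, 0.46, 0.58} → fail.
TB (methods 2·3): 0.47 vs {0.21, 0.26, 0.51, 0.58} → fail.
TC (methods 1·2): 0.45 vs {0.09, 0.16, 0.46, 0.51} → fail.
TC (methods 1·3): 0.48 vs {0.09, 0.33, 0.46, 0.58} → fail.
TC (methods 2·3): 0.71 vs {0.16, 0.33, 0.51, 0.58} → pass.
4 of 9 fail.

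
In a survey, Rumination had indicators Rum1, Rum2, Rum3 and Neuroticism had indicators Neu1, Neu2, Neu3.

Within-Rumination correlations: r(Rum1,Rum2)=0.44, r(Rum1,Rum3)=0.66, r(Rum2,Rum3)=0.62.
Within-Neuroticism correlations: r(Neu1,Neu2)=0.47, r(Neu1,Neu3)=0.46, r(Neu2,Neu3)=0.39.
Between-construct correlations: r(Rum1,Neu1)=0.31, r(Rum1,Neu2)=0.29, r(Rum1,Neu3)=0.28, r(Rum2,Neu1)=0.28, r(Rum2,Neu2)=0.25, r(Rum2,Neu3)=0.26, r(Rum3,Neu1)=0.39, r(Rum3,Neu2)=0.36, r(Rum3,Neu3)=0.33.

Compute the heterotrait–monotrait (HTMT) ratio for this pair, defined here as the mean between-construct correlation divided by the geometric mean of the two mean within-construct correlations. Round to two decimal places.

Between-construct mean = 2.75/9 = 0.3056.
Mean within-Rum = 1.72/3 = 0.5733; mean within-Neu = 1.32/3 = 0.4400.
Geometric mean = √(0.5733 × 0.4400) = 0.5022.
HTMT = 0.3056 / 0.5022 = 0.61.

0.61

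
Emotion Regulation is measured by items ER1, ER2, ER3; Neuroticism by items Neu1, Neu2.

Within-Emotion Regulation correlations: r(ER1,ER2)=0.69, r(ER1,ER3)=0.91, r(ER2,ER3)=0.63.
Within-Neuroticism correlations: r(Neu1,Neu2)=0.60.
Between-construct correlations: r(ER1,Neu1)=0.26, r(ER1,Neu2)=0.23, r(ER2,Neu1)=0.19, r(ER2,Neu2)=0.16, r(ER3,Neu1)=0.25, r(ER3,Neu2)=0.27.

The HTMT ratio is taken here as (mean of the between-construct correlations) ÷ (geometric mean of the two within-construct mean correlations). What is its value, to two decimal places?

Mean heterotrait r = 1.36/6 = 0.2267.
Mean within-ER = 2.23/3 = 0.7433; mean within-Neu = 0.60/1 = 0.6000.
Geometric mean = √(0.7433 × 0.6000) = 0.6678.
HTMT = 0.2267 / 0.6678 = 0.34.

0.34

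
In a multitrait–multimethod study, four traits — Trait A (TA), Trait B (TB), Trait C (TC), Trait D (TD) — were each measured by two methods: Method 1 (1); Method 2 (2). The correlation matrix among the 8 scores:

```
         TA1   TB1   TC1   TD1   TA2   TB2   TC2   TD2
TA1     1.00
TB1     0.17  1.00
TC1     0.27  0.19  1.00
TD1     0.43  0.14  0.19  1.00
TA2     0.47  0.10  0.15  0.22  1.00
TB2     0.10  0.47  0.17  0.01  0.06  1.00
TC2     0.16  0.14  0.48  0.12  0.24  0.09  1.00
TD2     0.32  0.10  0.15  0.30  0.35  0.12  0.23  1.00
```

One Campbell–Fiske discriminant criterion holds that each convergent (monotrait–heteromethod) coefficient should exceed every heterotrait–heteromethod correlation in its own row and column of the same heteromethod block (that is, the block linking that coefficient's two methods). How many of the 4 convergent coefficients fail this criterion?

1

Convergent coefficients and their comparison sets:
TA (methods 1·2): 0.47 vs {0.10, 0.10, 0.16, 0.15, 0.32, 0.22} → pass.
TB (methods 1·2): 0.47 vs {0.10, 0.10, 0.14, 0.17, 0.10, 0.01} → pass.
TC (methods 1·2): 0.48 vs {0.15, 0.16, 0.17, 0.14, 0.15, 0.12} → pass.
TD (methods 1·2): 0.30 vs {0.22, 0.32, 0.01, 0.10, 0.12, 0.15} → fail.
1 of 4 fail.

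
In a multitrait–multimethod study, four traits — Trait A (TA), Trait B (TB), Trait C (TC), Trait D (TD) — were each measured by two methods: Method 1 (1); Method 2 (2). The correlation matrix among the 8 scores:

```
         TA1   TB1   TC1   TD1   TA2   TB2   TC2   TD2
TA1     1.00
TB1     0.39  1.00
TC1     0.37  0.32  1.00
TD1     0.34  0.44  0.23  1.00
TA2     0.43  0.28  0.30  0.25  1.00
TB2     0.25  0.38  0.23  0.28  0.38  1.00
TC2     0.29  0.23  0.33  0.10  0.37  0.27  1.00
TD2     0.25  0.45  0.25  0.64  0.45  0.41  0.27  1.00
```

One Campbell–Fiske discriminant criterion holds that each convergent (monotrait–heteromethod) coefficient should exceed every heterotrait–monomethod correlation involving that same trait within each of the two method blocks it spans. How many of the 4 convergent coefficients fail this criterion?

3

Checking each validity diagonal entry against its comparison values:
TA (methods 1·2): 0.43 vs {0.39, 0.38, 0.37, 0.37, 0.34, 0.45} → fail.
TB (methods 1·2): 0.38 vs {0.39, 0.38, 0.32, 0.27, 0.44, 0.41} → fail.
TC (methods 1·2): 0.33 vs {0.37, 0.37, 0.32, 0.27, 0.23, 0.27} → fail.
TD (methods 1·2): 0.64 vs {0.34, 0.45, 0.44, 0.41, 0.23, 0.27} → pass.
3 of 4 fail.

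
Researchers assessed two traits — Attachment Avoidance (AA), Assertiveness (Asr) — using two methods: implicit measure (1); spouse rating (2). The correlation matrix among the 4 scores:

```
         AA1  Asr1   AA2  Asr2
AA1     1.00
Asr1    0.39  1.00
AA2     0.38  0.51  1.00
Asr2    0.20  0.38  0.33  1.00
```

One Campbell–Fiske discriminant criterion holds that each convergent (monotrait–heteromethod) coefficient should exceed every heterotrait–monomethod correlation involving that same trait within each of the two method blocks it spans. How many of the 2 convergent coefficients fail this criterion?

Checking each validity diagonal entry against its comparison values:
AA (methods 1·2): 0.38 vs {0.39, 0.33} → fail.
Asr (methods 1·2): 0.38 vs {0.39, 0.33} → fail.
2 of 2 fail.

2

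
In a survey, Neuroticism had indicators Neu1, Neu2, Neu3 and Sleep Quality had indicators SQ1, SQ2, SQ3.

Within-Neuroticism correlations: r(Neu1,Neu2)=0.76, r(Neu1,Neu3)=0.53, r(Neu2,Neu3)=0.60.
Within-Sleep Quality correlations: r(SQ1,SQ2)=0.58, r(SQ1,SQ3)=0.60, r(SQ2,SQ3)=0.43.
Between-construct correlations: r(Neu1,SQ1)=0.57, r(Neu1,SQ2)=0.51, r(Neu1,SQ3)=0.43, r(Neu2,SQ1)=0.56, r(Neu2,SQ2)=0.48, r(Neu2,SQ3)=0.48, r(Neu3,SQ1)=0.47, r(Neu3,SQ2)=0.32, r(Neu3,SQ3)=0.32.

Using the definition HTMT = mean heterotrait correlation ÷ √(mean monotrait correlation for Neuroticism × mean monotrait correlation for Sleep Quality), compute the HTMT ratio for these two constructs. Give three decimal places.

Mean heterotrait r = 4.14/9 = 0.4600.
Mean within-Neu = 1.89/3 = 0.6300; mean within-SQ = 1.61/3 = 0.5367.
Geometric mean = √(0.6300 × 0.5367) = 0.5815.
HTMT = 0.4600 / 0.5815 = 0.791.

0.791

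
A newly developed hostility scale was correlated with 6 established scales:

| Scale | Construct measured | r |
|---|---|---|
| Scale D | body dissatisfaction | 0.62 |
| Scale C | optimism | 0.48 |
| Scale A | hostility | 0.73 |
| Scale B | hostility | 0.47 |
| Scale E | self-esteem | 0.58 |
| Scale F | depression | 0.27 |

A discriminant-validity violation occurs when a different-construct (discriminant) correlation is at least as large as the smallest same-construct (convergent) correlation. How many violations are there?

3

Convergent (same construct = hostility): Scale A, Scale B.
Smallest convergent = 0.47. Discriminant values: 0.62, 0.48, 0.58, 0.27; count ≥ 0.47 → 3.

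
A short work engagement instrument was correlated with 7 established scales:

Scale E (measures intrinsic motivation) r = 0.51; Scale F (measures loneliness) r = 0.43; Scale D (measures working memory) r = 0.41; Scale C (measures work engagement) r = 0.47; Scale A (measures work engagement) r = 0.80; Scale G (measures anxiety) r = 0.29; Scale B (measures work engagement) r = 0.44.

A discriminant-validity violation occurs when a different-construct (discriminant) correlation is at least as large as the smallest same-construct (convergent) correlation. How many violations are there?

1

Convergent (same construct = work engagement): Scale C, Scale A, Scale B.
Smallest convergent = 0.44. Discriminant values: 0.51, 0.43, 0.41, 0.29; count ≥ 0.44 → 1.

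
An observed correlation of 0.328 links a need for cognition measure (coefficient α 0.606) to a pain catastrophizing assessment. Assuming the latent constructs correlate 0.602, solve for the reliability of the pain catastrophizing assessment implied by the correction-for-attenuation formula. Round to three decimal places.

r_true = r_obs / √(r_xx · r_yy) ⇒ 0.602 = 0.328 / √(0.606 · r_yy).
√(0.606 · r_yy) = 0.328 / 0.602 = 0.5449; 0.606 · r_yy = 0.2969; r_yy = 0.2969 / 0.606 ≈ 0.490.

0.490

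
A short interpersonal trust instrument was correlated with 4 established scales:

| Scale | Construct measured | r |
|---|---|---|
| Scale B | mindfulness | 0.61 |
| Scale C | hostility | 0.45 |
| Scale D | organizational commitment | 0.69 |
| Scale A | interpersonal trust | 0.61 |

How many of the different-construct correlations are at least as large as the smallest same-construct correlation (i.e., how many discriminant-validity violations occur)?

2

Convergent (same construct = interpersonal trust): Scale A.
Smallest convergent = 0.61. Discriminant values: 0.61, 0.45, 0.69; count ≥ 0.61 → 2.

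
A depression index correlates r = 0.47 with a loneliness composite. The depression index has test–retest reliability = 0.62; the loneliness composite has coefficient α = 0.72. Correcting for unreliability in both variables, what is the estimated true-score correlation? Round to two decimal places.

r_true = r_obs / √(r_xx · r_yy) = 0.47 / √(0.62 × 0.72) = 0.47 / √0.4464 = 0.47 / 0.6681 ≈ 0.70.

0.70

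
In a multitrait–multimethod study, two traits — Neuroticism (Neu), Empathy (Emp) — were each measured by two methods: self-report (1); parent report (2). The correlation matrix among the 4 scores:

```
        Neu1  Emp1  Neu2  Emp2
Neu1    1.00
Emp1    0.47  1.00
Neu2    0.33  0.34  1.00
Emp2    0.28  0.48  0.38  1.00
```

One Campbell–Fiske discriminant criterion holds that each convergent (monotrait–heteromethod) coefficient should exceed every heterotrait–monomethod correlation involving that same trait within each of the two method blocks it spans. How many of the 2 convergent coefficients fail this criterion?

1

Convergent coefficients and their comparison sets:
Neu (methods 1·2): 0.33 vs {0.47, 0.38} → fail.
Emp (methods 1·2): 0.48 vs {0.47, 0.38} → pass.
1 of 2 fail.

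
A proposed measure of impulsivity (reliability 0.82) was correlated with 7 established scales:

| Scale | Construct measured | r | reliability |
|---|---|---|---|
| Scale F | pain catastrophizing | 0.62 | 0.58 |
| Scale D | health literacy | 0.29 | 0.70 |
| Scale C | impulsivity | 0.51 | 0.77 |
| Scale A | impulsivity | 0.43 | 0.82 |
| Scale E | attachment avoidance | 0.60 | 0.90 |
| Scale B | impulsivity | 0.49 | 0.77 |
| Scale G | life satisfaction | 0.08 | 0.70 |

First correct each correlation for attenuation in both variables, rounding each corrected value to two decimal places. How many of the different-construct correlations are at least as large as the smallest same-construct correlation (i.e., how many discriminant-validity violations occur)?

2

Disattenuated r (r / √(r_scale · r_new)):
  Scale F (disc): 0.62 / √(0.58·0.82) = 0.90
  Scale D (disc): 0.29 / √(0.70·0.82) = 0.38
  Scale C (conv): 0.51 / √(0.77·0.82) = 0.64
  Scale A (conv): 0.43 / √(0.82·0.82) = 0.52
  Scale E (disc): 0.60 / √(0.90·0.82) = 0.70
  Scale B (conv): 0.49 / √(0.77·0.82) = 0.62
  Scale G (disc): 0.08 / √(0.70·0.82) = 0.11
Smallest convergent = 0.52. Discriminant values: 0.90, 0.38, 0.70, 0.11; count ≥ 0.52 → 2.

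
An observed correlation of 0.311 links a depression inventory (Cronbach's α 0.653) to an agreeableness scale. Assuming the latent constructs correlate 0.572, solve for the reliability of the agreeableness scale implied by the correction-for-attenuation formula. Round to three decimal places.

r_true = r_obs / √(r_xx · r_yy) ⇒ 0.572 = 0.311 / √(0.653 · r_yy).
√(0.653 · r_yy) = 0.311 / 0.572 = 0.5437; 0.653 · r_yy = 0.2956; r_yy = 0.2956 / 0.653 ≈ 0.453.

0.453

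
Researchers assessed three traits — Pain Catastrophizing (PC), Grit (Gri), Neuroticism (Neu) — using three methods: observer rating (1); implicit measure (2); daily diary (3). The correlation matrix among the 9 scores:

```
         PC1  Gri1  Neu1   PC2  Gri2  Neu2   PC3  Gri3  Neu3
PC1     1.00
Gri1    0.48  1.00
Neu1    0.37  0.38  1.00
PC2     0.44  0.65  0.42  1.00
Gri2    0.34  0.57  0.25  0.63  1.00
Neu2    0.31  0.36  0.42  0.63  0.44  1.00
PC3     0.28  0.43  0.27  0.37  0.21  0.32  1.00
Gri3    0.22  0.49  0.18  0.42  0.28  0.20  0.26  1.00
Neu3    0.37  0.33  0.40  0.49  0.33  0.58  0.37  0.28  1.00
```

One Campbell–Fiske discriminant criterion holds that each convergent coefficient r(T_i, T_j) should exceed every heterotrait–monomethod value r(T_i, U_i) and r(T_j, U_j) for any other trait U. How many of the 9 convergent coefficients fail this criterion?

Each convergent coefficient versus the relevant comparison correlations:
PC (methods 1·2): 0.44 vs {0.48, 0.63, 0.37, 0.63} → fail.
PC (methods 1·3): 0.28 vs {0.48, 0.26, 0.37, 0.37} → fail.
PC (methods 2·3): 0.37 vs {0.63, 0.26, 0.63, 0.37} → fail.
Gri (methods 1·2): 0.57 vs {0.48, 0.63, 0.38, 0.44} → fail.
Gri (methods 1·3): 0.49 vs {0.48, 0.26, 0.38, 0.28} → pass.
Gri (methods 2·3): 0.28 vs {0.63, 0.26, 0.44, 0.28} → fail.
Neu (methods 1·2): 0.42 vs {0.37, 0.63, 0.38, 0.44} → fail.
Neu (methods 1·3): 0.40 vs {0.37, 0.37, 0.38, 0.28} → pass.
Neu (methods 2·3): 0.58 vs {0.63, 0.37, 0.44, 0.28} → fail.
7 of 9 fail.

7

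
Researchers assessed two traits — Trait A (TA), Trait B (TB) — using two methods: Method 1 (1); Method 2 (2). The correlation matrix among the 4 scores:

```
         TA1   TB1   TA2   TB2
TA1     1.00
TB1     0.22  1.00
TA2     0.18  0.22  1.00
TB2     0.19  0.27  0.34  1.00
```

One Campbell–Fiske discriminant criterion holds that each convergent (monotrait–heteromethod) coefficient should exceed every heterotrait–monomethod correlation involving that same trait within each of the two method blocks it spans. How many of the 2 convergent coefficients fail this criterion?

2

Convergent coefficients and their comparison sets:
TA (methods 1·2): 0.18 vs {0.22, 0.34} → fail.
TB (methods 1·2): 0.27 vs {0.22, 0.34} → fail.
2 of 2 fail.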